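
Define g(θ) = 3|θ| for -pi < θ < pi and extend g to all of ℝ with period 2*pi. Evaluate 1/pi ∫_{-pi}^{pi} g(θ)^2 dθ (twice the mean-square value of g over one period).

1/pi ∫_{-pi}^{pi} g(θ)^2 dθ = 1/pi · (6*pi**3) = 6*pi**2.

6*pi**2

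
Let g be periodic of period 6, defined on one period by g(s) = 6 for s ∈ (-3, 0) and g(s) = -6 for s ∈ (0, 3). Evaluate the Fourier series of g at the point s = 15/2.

-6

s = 15/2 differs from s = 3/2 by 1 full period(s), and the series is 6-periodic.
g is continuous at s = 3/2 with value -6, so the series converges to -6 there.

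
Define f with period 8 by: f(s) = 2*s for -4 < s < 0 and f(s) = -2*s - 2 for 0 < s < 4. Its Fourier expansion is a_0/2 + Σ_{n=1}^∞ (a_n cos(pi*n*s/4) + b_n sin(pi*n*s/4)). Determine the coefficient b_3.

-4/(3*pi)

b_3 = 1/4 ∫_{-4}^{4} f(s) sin(3*pi*s/4) ds.
Split the integral at the breakpoints.
Integrating by parts (boundary term plus one more integral), an antiderivative of (2*s) sin(3*pi*s/4) is -8*s*cos(3*pi*s/4)/(3*pi) + 32*sin(3*pi*s/4)/(9*pi**2); evaluating from -4 to 0: ∫_{-4}^{0} (2*s) sin(3*pi*s/4) ds = (0) - (-32/(3*pi)) = 32/(3*pi).
Integrating by parts (boundary term plus one more integral), an antiderivative of (-2*s - 2) sin(3*pi*s/4) is 8*s*cos(3*pi*s/4)/(3*pi) - 32*sin(3*pi*s/4)/(9*pi**2) + 8*cos(3*pi*s/4)/(3*pi); evaluating from 0 to 4: ∫_{0}^{4} (-2*s - 2) sin(3*pi*s/4) ds = (-40/(3*pi)) - (8/(3*pi)) = -16/pi.
Summing the pieces and multiplying by (1/4) gives b_3 = -4/(3*pi).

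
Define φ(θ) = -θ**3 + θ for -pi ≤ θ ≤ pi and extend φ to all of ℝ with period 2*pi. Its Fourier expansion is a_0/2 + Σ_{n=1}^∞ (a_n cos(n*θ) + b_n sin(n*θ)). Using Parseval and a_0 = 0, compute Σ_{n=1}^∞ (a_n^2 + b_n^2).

Parseval: a_0^2/2 + Σ_{n≥1} (a_n^2+b_n^2) = 1/pi ∫_{-pi}^{pi} φ(θ)^2 dθ = 2*pi**2*(-42*pi**2 + 35 + 15*pi**4)/105.
Subtract a_0^2/2 = 0: Σ (a_n^2+b_n^2) = 2*pi**2*(-42*pi**2 + 35 + 15*pi**4)/105.

2*pi**2*(-42*pi**2 + 35 + 15*pi**4)/105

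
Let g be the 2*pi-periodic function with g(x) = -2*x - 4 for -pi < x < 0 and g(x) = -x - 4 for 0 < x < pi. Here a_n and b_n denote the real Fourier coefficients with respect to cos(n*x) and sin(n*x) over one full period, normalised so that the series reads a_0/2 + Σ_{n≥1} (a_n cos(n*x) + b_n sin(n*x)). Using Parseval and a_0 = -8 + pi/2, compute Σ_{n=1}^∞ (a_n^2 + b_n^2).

Parseval: a_0^2/2 + Σ_{n≥1} (a_n^2+b_n^2) = 1/pi ∫_{-pi}^{pi} g(x)^2 dx = -4*pi + 5*pi**2/3 + 32.
Subtract a_0^2/2 = (16 - pi)**2/8: Σ (a_n^2+b_n^2) = 37*pi**2/24.

37*pi**2/24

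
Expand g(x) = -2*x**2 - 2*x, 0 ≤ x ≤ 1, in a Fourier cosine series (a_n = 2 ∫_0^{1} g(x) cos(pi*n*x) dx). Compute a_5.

16/(25*pi**2)

a_5 = 2 ∫_0^{1} (-2*x**2 - 2*x) cos(5*pi*x) dx.
Integrating by parts twice (tabular method), an antiderivative of (-2*x**2 - 2*x) cos(5*pi*x) is -2*x**2*sin(5*pi*x)/(5*pi) - 2*x*sin(5*pi*x)/(5*pi) - 4*x*cos(5*pi*x)/(25*pi**2) + 4*sin(5*pi*x)/(125*pi**3) - 2*cos(5*pi*x)/(25*pi**2); evaluating from 0 to 1: ∫_{0}^{1} (-2*x**2 - 2*x) cos(5*pi*x) dx = (6/(25*pi**2)) - (-2/(25*pi**2)) = 8/(25*pi**2).
Hence a_5 = 2·(8/(25*pi**2)) = 16/(25*pi**2).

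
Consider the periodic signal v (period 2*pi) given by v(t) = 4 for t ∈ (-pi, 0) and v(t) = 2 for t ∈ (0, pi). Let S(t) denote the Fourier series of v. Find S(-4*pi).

3

t = -4*pi differs from t = 0 by -2 full period(s), and the series is 2*pi-periodic.
At t = 0 the one-sided limits are v(0^-) = 4 and v(0^+) = 2.
By Dirichlet's theorem the series converges to their average, [(4) + (2)]/2 = 3.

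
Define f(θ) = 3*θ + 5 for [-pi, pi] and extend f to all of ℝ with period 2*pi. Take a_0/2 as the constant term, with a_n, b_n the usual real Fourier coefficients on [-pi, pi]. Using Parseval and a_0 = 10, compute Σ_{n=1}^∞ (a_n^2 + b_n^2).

6*pi**2

Parseval: a_0^2/2 + Σ_{n≥1} (a_n^2+b_n^2) = 1/pi ∫_{-pi}^{pi} f(θ)^2 dθ = 50 + 6*pi**2.
Subtract a_0^2/2 = 50: Σ (a_n^2+b_n^2) = 6*pi**2.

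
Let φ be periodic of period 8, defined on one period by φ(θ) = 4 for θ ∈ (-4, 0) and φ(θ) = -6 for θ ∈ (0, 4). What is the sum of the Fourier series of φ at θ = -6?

-6

θ = -6 differs from θ = 2 by -1 full period(s), and the series is 8-periodic.
φ is continuous at θ = 2 with value -6, so the series converges to -6 there.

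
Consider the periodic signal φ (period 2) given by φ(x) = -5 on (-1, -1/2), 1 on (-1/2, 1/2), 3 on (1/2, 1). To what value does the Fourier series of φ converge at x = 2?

x = 2 differs from x = 0 by 1 full period(s), and the series is 2-periodic.
φ is continuous at x = 0 with value 1, so the series converges to 1 there.

1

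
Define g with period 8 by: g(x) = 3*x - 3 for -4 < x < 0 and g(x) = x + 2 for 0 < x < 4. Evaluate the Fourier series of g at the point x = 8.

-1/2

x = 8 differs from x = 0 by 1 full period(s), and the series is 8-periodic.
At x = 0 the one-sided limits are g(0^-) = -3 and g(0^+) = 2.
By Dirichlet's theorem the series converges to their average, [(-3) + (2)]/2 = -1/2.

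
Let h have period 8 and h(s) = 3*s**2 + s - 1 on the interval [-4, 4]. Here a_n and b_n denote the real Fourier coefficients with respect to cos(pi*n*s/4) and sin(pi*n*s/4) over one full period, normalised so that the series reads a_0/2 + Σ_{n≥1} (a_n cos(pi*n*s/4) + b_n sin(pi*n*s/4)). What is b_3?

8/(3*pi)

b_3 = 1/4 ∫_{-4}^{4} h(s) sin(3*pi*s/4) ds.
Integrating by parts twice (tabular method), an antiderivative of (3*s**2 + s - 1) sin(3*pi*s/4) is -4*s**2*cos(3*pi*s/4)/pi + 32*s*sin(3*pi*s/4)/(3*pi**2) - 4*s*cos(3*pi*s/4)/(3*pi) + 16*sin(3*pi*s/4)/(9*pi**2) + 4*cos(3*pi*s/4)/(3*pi) + 128*cos(3*pi*s/4)/(9*pi**3); evaluating from -4 to 4: ∫_{-4}^{4} (3*s**2 + s - 1) sin(3*pi*s/4) ds = (-128/(9*pi**3) + 68/pi) - (4*(-32 + 129*pi**2)/(9*pi**3)) = 32/(3*pi).
Hence b_3 = (1/4)·(32/(3*pi)) = 8/(3*pi).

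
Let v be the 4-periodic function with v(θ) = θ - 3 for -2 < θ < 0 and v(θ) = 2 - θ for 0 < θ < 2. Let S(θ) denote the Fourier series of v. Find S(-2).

-5/2

θ = -2 differs from θ = 2 by -1 full period(s), and the series is 4-periodic.
At θ = 2 the one-sided limits are v(2^-) = 0 and v(2^+) = -5.
By Dirichlet's theorem the series converges to their average, [(0) + (-5)]/2 = -5/2.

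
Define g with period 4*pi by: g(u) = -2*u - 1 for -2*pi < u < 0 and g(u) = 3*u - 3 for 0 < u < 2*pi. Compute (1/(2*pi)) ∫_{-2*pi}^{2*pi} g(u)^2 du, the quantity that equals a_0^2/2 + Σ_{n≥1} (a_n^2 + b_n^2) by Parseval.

-22*pi + 10 + 52*pi**2/3

(1/(2*pi)) ∫_{-2*pi}^{2*pi} g(u)^2 du = (1/(2*pi)) · (4*pi*(-33*pi + 15 + 26*pi**2)/3) = -22*pi + 10 + 52*pi**2/3.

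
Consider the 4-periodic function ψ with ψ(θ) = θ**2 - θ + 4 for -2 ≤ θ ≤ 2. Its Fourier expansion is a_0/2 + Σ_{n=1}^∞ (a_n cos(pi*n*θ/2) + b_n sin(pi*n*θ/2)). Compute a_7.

a_7 = 1/2 ∫_{-2}^{2} ψ(θ) cos(7*pi*θ/2) dθ.
Integrating by parts twice (tabular method), an antiderivative of (θ**2 - θ + 4) cos(7*pi*θ/2) is 2*θ**2*sin(7*pi*θ/2)/(7*pi) - 2*θ*sin(7*pi*θ/2)/(7*pi) + 8*θ*cos(7*pi*θ/2)/(49*pi**2) - 16*sin(7*pi*θ/2)/(343*pi**3) + 8*sin(7*pi*θ/2)/(7*pi) - 4*cos(7*pi*θ/2)/(49*pi**2); evaluating from -2 to 2: ∫_{-2}^{2} (θ**2 - θ + 4) cos(7*pi*θ/2) dθ = (-12/(49*pi**2)) - (20/(49*pi**2)) = -32/(49*pi**2).
Hence a_7 = (1/2)·(-32/(49*pi**2)) = -16/(49*pi**2).

-16/(49*pi**2)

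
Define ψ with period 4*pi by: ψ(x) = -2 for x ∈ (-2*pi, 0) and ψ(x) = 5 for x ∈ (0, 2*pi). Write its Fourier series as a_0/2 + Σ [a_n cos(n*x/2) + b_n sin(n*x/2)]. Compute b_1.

b_1 = (1/(2*pi)) ∫_{-2*pi}^{2*pi} ψ(x) sin(x/2) dx.
Split the integral at the breakpoints.
Directly, an antiderivative of (-2) sin(x/2) is 4*cos(x/2); evaluating from -2*pi to 0: ∫_{-2*pi}^{0} (-2) sin(x/2) dx = (4) - (-4) = 8.
Directly, an antiderivative of (5) sin(x/2) is -10*cos(x/2); evaluating from 0 to 2*pi: ∫_{0}^{2*pi} (5) sin(x/2) dx = (10) - (-10) = 20.
Summing the pieces and multiplying by (1/(2*pi)) gives b_1 = 14/pi.

14/pi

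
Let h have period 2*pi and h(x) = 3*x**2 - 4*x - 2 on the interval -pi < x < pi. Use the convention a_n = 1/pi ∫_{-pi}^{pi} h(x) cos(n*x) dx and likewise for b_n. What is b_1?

-8

b_1 = 1/pi ∫_{-pi}^{pi} h(x) sin(x) dx.
Integrating by parts twice (tabular method), an antiderivative of (3*x**2 - 4*x - 2) sin(x) is -3*x**2*cos(x) + 6*x*sin(x) + 4*x*cos(x) - 4*sin(x) + 8*cos(x); evaluating from -pi to pi: ∫_{-pi}^{pi} (3*x**2 - 4*x - 2) sin(x) dx = (-4*pi - 8 + 3*pi**2) - (-8 + 4*pi + 3*pi**2) = -8*pi.
Hence b_1 = (1/pi)·(-8*pi) = -8.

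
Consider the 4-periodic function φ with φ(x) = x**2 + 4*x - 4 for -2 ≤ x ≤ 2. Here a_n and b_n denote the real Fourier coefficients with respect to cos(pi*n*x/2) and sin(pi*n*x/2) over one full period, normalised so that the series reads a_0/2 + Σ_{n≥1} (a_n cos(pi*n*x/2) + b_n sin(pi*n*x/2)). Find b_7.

16/(7*pi)

b_7 = 1/2 ∫_{-2}^{2} φ(x) sin(7*pi*x/2) dx.
Integrating by parts twice (tabular method), an antiderivative of (x**2 + 4*x - 4) sin(7*pi*x/2) is -2*x**2*cos(7*pi*x/2)/(7*pi) + 8*x*sin(7*pi*x/2)/(49*pi**2) - 8*x*cos(7*pi*x/2)/(7*pi) + 16*sin(7*pi*x/2)/(49*pi**2) + 16*cos(7*pi*x/2)/(343*pi**3) + 8*cos(7*pi*x/2)/(7*pi); evaluating from -2 to 2: ∫_{-2}^{2} (x**2 + 4*x - 4) sin(7*pi*x/2) dx = (16*(-1 + 49*pi**2)/(343*pi**3)) - (16*(-49*pi**2 - 1)/(343*pi**3)) = 32/(7*pi).
Hence b_7 = (1/2)·(32/(7*pi)) = 16/(7*pi).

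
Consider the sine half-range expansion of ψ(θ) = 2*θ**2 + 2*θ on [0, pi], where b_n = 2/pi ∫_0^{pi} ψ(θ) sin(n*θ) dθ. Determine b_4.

-pi - 1

b_4 = 2/pi ∫_0^{pi} (2*θ**2 + 2*θ) sin(4*θ) dθ.
Integrating by parts twice (tabular method), an antiderivative of (2*θ**2 + 2*θ) sin(4*θ) is -θ**2*cos(4*θ)/2 + θ*sin(4*θ)/4 - θ*cos(4*θ)/2 + sin(4*θ)/8 + cos(4*θ)/16; evaluating from 0 to pi: ∫_{0}^{pi} (2*θ**2 + 2*θ) sin(4*θ) dθ = (-pi**2/2 - pi/2 + 1/16) - (1/16) = -pi*(1 + pi)/2.
Hence b_4 = (2/pi)·(-pi*(1 + pi)/2) = -pi - 1.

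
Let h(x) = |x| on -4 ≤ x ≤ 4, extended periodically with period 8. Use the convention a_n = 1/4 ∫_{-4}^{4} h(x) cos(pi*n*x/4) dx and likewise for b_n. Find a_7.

-16/(49*pi**2)

a_7 = 1/4 ∫_{-4}^{4} h(x) cos(7*pi*x/4) dx.
h is even and cos(7*pi*x/4) is even, so the integrand is even and a_7 = 1/2 ∫_0^{4} h(x) cos(7*pi*x/4) dx.
Integrating by parts (boundary term plus one more integral), an antiderivative of (x) cos(7*pi*x/4) is 4*x*sin(7*pi*x/4)/(7*pi) + 16*cos(7*pi*x/4)/(49*pi**2); evaluating from 0 to 4: ∫_{0}^{4} (x) cos(7*pi*x/4) dx = (-16/(49*pi**2)) - (16/(49*pi**2)) = -32/(49*pi**2).
Hence a_7 = (1/2)·(-32/(49*pi**2)) = -16/(49*pi**2).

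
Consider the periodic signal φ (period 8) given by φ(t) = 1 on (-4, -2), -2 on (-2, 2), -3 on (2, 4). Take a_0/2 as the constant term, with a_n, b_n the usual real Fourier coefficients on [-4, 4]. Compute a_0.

a_0 = 1/4 ∫_{-4}^{4} φ(t) dt = 1/4 · (-12) = -3.

-3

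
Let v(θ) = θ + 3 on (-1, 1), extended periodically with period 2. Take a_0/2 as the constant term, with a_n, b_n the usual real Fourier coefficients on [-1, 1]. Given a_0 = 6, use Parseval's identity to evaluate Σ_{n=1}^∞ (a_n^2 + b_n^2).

Parseval: a_0^2/2 + Σ_{n≥1} (a_n^2+b_n^2) = ∫_{-1}^{1} v(θ)^2 dθ = 56/3.
Subtract a_0^2/2 = 18: Σ (a_n^2+b_n^2) = 2/3.

2/3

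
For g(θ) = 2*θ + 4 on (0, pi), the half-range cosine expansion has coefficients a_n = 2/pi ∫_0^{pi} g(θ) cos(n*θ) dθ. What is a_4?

0

a_4 = 2/pi ∫_0^{pi} (2*θ + 4) cos(4*θ) dθ.
Integrating by parts (boundary term plus one more integral), an antiderivative of (2*θ + 4) cos(4*θ) is θ*sin(4*θ)/2 + sin(4*θ) + cos(4*θ)/8; evaluating from 0 to pi: ∫_{0}^{pi} (2*θ + 4) cos(4*θ) dθ = (1/8) - (1/8) = 0.
Hence a_4 = (2/pi)·(0) = 0.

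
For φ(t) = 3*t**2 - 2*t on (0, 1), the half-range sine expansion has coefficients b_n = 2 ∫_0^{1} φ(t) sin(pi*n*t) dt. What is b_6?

b_6 = 2 ∫_0^{1} (3*t**2 - 2*t) sin(6*pi*t) dt.
Integrating by parts twice (tabular method), an antiderivative of (3*t**2 - 2*t) sin(6*pi*t) is -t**2*cos(6*pi*t)/(2*pi) + t*sin(6*pi*t)/(6*pi**2) + t*cos(6*pi*t)/(3*pi) - sin(6*pi*t)/(18*pi**2) + cos(6*pi*t)/(36*pi**3); evaluating from 0 to 1: ∫_{0}^{1} (3*t**2 - 2*t) sin(6*pi*t) dt = ((1 - 6*pi**2)/(36*pi**3)) - (1/(36*pi**3)) = -1/(6*pi).
Hence b_6 = 2·(-1/(6*pi)) = -1/(3*pi).

-1/(3*pi)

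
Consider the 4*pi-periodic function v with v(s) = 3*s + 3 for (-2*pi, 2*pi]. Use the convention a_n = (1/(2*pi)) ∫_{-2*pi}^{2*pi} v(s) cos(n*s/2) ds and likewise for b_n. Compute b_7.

b_7 = (1/(2*pi)) ∫_{-2*pi}^{2*pi} v(s) sin(7*s/2) ds.
Integrating by parts (boundary term plus one more integral), an antiderivative of (3*s + 3) sin(7*s/2) is -6*s*cos(7*s/2)/7 + 12*sin(7*s/2)/49 - 6*cos(7*s/2)/7; evaluating from -2*pi to 2*pi: ∫_{-2*pi}^{2*pi} (3*s + 3) sin(7*s/2) ds = (6/7 + 12*pi/7) - (6/7 - 12*pi/7) = 24*pi/7.
Hence b_7 = (1/(2*pi))·(24*pi/7) = 12/7.

12/7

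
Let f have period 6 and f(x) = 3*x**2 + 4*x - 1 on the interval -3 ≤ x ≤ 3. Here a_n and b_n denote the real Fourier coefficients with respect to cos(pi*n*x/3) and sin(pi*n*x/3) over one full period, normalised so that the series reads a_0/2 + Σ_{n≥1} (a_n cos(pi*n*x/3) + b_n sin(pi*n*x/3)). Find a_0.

a_0 = 1/3 ∫_{-3}^{3} f(x) dx = 1/3 · (48) = 16.

16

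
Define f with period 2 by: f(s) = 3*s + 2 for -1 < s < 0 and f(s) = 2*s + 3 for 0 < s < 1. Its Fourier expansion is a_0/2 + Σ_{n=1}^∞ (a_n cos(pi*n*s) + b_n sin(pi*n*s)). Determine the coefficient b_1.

7/pi

b_1 = ∫_{-1}^{1} f(s) sin(pi*s) ds.
Split the integral at the breakpoints.
Integrating by parts (boundary term plus one more integral), an antiderivative of (3*s + 2) sin(pi*s) is -3*s*cos(pi*s)/pi + 3*sin(pi*s)/pi**2 - 2*cos(pi*s)/pi; evaluating from -1 to 0: ∫_{-1}^{0} (3*s + 2) sin(pi*s) ds = (-2/pi) - (-1/pi) = -1/pi.
Integrating by parts (boundary term plus one more integral), an antiderivative of (2*s + 3) sin(pi*s) is -2*s*cos(pi*s)/pi + 2*sin(pi*s)/pi**2 - 3*cos(pi*s)/pi; evaluating from 0 to 1: ∫_{0}^{1} (2*s + 3) sin(pi*s) ds = (5/pi) - (-3/pi) = 8/pi.
Summing the pieces gives b_1 = 7/pi.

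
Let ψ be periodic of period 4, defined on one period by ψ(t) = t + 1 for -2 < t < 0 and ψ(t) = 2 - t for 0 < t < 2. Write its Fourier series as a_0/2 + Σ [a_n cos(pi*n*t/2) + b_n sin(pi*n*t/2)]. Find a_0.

1

a_0 = 1/2 ∫_{-2}^{2} ψ(t) dt = 1/2 · (2) = 1.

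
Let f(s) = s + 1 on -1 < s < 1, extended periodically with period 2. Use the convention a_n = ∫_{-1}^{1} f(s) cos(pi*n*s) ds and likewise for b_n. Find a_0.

a_0 = ∫_{-1}^{1} f(s) ds = 2.

2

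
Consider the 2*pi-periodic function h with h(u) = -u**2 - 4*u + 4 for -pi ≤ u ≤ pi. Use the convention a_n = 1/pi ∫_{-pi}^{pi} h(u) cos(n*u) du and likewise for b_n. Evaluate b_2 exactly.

4

b_2 = 1/pi ∫_{-pi}^{pi} h(u) sin(2*u) du.
Integrating by parts twice (tabular method), an antiderivative of (-u**2 - 4*u + 4) sin(2*u) is u**2*cos(2*u)/2 - u*sin(2*u)/2 + 2*u*cos(2*u) - sin(2*u) - 9*cos(2*u)/4; evaluating from -pi to pi: ∫_{-pi}^{pi} (-u**2 - 4*u + 4) sin(2*u) du = (-9/4 + pi**2/2 + 2*pi) - (-2*pi - 9/4 + pi**2/2) = 4*pi.
Hence b_2 = (1/pi)·(4*pi) = 4.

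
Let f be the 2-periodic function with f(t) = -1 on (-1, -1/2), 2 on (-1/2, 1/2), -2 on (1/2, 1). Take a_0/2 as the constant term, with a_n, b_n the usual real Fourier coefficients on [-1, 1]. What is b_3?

-1/(3*pi)

b_3 = ∫_{-1}^{1} f(t) sin(3*pi*t) dt.
Split the integral at the breakpoints.
Directly, an antiderivative of (-1) sin(3*pi*t) is cos(3*pi*t)/(3*pi); evaluating from -1 to -1/2: ∫_{-1}^{-1/2} (-1) sin(3*pi*t) dt = (0) - (-1/(3*pi)) = 1/(3*pi).
Directly, an antiderivative of (2) sin(3*pi*t) is -2*cos(3*pi*t)/(3*pi); evaluating from -1/2 to 1/2: ∫_{-1/2}^{1/2} (2) sin(3*pi*t) dt = (0) - (0) = 0.
Directly, an antiderivative of (-2) sin(3*pi*t) is 2*cos(3*pi*t)/(3*pi); evaluating from 1/2 to 1: ∫_{1/2}^{1} (-2) sin(3*pi*t) dt = (-2/(3*pi)) - (0) = -2/(3*pi).
Summing the pieces gives b_3 = -1/(3*pi).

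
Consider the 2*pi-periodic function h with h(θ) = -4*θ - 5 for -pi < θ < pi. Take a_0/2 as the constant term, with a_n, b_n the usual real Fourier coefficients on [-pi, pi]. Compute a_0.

-10

a_0 = 1/pi ∫_{-pi}^{pi} h(θ) dθ = 1/pi · (-10*pi) = -10.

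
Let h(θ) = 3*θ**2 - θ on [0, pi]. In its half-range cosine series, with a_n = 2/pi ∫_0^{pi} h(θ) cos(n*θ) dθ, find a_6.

1/3

a_6 = 2/pi ∫_0^{pi} (3*θ**2 - θ) cos(6*θ) dθ.
Integrating by parts twice (tabular method), an antiderivative of (3*θ**2 - θ) cos(6*θ) is θ**2*sin(6*θ)/2 - θ*sin(6*θ)/6 + θ*cos(6*θ)/6 - sin(6*θ)/36 - cos(6*θ)/36; evaluating from 0 to pi: ∫_{0}^{pi} (3*θ**2 - θ) cos(6*θ) dθ = (-1/36 + pi/6) - (-1/36) = pi/6.
Hence a_6 = (2/pi)·(pi/6) = 1/3.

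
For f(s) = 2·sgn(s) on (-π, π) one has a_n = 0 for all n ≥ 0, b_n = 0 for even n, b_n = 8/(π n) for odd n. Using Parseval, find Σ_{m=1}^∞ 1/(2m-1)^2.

Parseval: Σ b_n^2 = (1/π) ∫_{-π}^{π} f(s)^2 ds = 8.
Only odd n contribute, with b_n^2 = 64/(π^2 n^2), so Σ_{m≥1} 1/(2m-1)^2 = π^2·(8)/64 = pi**2/8.

pi**2/8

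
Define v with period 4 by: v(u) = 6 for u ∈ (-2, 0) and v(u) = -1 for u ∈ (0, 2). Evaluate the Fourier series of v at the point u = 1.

-1

v is continuous at u = 1 with value -1, so the series converges to -1 there.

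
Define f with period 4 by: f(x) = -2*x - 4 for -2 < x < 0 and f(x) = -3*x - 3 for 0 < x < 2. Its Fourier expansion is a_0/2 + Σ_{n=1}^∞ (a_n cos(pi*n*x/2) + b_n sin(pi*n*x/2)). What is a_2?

0

a_2 = 1/2 ∫_{-2}^{2} f(x) cos(pi*x) dx.
Split the integral at the breakpoints.
Integrating by parts (boundary term plus one more integral), an antiderivative of (-2*x - 4) cos(pi*x) is -2*x*sin(pi*x)/pi - 4*sin(pi*x)/pi - 2*cos(pi*x)/pi**2; evaluating from -2 to 0: ∫_{-2}^{0} (-2*x - 4) cos(pi*x) dx = (-2/pi**2) - (-2/pi**2) = 0.
Integrating by parts (boundary term plus one more integral), an antiderivative of (-3*x - 3) cos(pi*x) is -3*x*sin(pi*x)/pi - 3*sin(pi*x)/pi - 3*cos(pi*x)/pi**2; evaluating from 0 to 2: ∫_{0}^{2} (-3*x - 3) cos(pi*x) dx = (-3/pi**2) - (-3/pi**2) = 0.
Summing the pieces and multiplying by (1/2) gives a_2 = 0.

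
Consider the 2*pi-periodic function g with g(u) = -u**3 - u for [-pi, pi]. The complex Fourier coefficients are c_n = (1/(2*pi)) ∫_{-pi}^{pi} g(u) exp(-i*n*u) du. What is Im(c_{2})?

Since g is real-valued, Im(c_{2}) = -(1/(2*pi)) ∫_{-pi}^{pi} g(u) sin(2*u) du = -b_{2}/2.
g is odd and sin(2*u) is odd, so the integrand is even: ∫_{-pi}^{pi} g(u) sin(2*u) du = 2∫_0^{pi} g(u) sin(2*u) du.
Integrating by parts three times (tabular method), an antiderivative of (-u**3 - u) sin(2*u) is u**3*cos(2*u)/2 - 3*u**2*sin(2*u)/4 - u*cos(2*u)/4 + sin(2*u)/8; evaluating from 0 to pi: ∫_{0}^{pi} (-u**3 - u) sin(2*u) du = (-pi/4 + pi**3/2) - (0) = -pi/4 + pi**3/2.
So ∫_{-pi}^{pi} g(u) sin(2*u) du = -pi/2 + pi**3.
Hence Im(c_{2}) = (-1/(2*pi))·(-pi/2 + pi**3) = 1/4 - pi**2/2.

1/4 - pi**2/2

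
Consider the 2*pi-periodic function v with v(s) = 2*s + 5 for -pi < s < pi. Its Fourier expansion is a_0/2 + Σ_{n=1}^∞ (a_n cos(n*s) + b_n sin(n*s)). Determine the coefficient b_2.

-2

b_2 = 1/pi ∫_{-pi}^{pi} v(s) sin(2*s) ds.
Integrating by parts (boundary term plus one more integral), an antiderivative of (2*s + 5) sin(2*s) is -s*cos(2*s) + sin(2*s)/2 - 5*cos(2*s)/2; evaluating from -pi to pi: ∫_{-pi}^{pi} (2*s + 5) sin(2*s) ds = (-pi - 5/2) - (-5/2 + pi) = -2*pi.
Hence b_2 = (1/pi)·(-2*pi) = -2.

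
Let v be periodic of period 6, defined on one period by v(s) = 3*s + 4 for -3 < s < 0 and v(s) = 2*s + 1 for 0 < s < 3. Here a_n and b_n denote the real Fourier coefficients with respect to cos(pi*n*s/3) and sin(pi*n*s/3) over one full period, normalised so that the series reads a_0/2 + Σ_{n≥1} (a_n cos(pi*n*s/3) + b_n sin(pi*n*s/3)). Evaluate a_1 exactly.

6/pi**2

a_1 = 1/3 ∫_{-3}^{3} v(s) cos(pi*s/3) ds.
Split the integral at the breakpoints.
Integrating by parts (boundary term plus one more integral), an antiderivative of (3*s + 4) cos(pi*s/3) is 9*s*sin(pi*s/3)/pi + 12*sin(pi*s/3)/pi + 27*cos(pi*s/3)/pi**2; evaluating from -3 to 0: ∫_{-3}^{0} (3*s + 4) cos(pi*s/3) ds = (27/pi**2) - (-27/pi**2) = 54/pi**2.
Integrating by parts (boundary term plus one more integral), an antiderivative of (2*s + 1) cos(pi*s/3) is 6*s*sin(pi*s/3)/pi + 3*sin(pi*s/3)/pi + 18*cos(pi*s/3)/pi**2; evaluating from 0 to 3: ∫_{0}^{3} (2*s + 1) cos(pi*s/3) ds = (-18/pi**2) - (18/pi**2) = -36/pi**2.
Summing the pieces and multiplying by (1/3) gives a_1 = 6/pi**2.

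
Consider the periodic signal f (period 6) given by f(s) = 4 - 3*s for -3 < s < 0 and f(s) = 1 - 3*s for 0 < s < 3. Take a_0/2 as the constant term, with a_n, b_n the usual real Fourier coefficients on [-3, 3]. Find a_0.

a_0 = 1/3 ∫_{-3}^{3} f(s) ds = 1/3 · (15) = 5.

5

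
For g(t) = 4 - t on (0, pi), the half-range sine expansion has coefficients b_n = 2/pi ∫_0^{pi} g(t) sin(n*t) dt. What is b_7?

2*(8 - pi)/(7*pi)

b_7 = 2/pi ∫_0^{pi} (4 - t) sin(7*t) dt.
Integrating by parts (boundary term plus one more integral), an antiderivative of (4 - t) sin(7*t) is t*cos(7*t)/7 - sin(7*t)/49 - 4*cos(7*t)/7; evaluating from 0 to pi: ∫_{0}^{pi} (4 - t) sin(7*t) dt = (4/7 - pi/7) - (-4/7) = 8/7 - pi/7.
Hence b_7 = (2/pi)·(8/7 - pi/7) = 2*(8 - pi)/(7*pi).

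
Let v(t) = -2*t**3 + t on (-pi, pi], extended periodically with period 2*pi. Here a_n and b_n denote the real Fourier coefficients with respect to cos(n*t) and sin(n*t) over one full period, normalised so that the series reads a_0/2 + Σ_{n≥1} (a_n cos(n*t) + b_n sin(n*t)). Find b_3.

b_3 = 1/pi ∫_{-pi}^{pi} v(t) sin(3*t) dt.
v is odd and sin(3*t) is odd, so the integrand is even and b_3 = 2/pi ∫_0^{pi} v(t) sin(3*t) dt.
Integrating by parts three times (tabular method), an antiderivative of (-2*t**3 + t) sin(3*t) is 2*t**3*cos(3*t)/3 - 2*t**2*sin(3*t)/3 - 7*t*cos(3*t)/9 + 7*sin(3*t)/27; evaluating from 0 to pi: ∫_{0}^{pi} (-2*t**3 + t) sin(3*t) dt = (pi*(7 - 6*pi**2)/9) - (0) = pi*(7 - 6*pi**2)/9.
Hence b_3 = (2/pi)·(pi*(7 - 6*pi**2)/9) = 14/9 - 4*pi**2/3.

14/9 - 4*pi**2/3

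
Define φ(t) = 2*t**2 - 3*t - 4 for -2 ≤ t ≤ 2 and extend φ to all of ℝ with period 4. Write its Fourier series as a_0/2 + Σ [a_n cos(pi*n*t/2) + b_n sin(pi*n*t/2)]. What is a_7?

a_7 = 1/2 ∫_{-2}^{2} φ(t) cos(7*pi*t/2) dt.
Integrating by parts twice (tabular method), an antiderivative of (2*t**2 - 3*t - 4) cos(7*pi*t/2) is 4*t**2*sin(7*pi*t/2)/(7*pi) - 6*t*sin(7*pi*t/2)/(7*pi) + 16*t*cos(7*pi*t/2)/(49*pi**2) - 8*sin(7*pi*t/2)/(7*pi) - 32*sin(7*pi*t/2)/(343*pi**3) - 12*cos(7*pi*t/2)/(49*pi**2); evaluating from -2 to 2: ∫_{-2}^{2} (2*t**2 - 3*t - 4) cos(7*pi*t/2) dt = (-20/(49*pi**2)) - (44/(49*pi**2)) = -64/(49*pi**2).
Hence a_7 = (1/2)·(-64/(49*pi**2)) = -32/(49*pi**2).

-32/(49*pi**2)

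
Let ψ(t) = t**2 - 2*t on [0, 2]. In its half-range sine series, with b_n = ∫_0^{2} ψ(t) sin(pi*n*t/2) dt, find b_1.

b_1 = ∫_0^{2} (t**2 - 2*t) sin(pi*t/2) dt.
Integrating by parts twice (tabular method), an antiderivative of (t**2 - 2*t) sin(pi*t/2) is -2*t**2*cos(pi*t/2)/pi + 8*t*sin(pi*t/2)/pi**2 + 4*t*cos(pi*t/2)/pi - 8*sin(pi*t/2)/pi**2 + 16*cos(pi*t/2)/pi**3; evaluating from 0 to 2: ∫_{0}^{2} (t**2 - 2*t) sin(pi*t/2) dt = (-16/pi**3) - (16/pi**3) = -32/pi**3.
Hence b_1 = -32/pi**3.

-32/pi**3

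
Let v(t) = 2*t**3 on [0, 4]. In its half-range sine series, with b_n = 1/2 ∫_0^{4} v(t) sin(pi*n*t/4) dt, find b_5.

256*(-6 + 25*pi**2)/(125*pi**3)

b_5 = 1/2 ∫_0^{4} (2*t**3) sin(5*pi*t/4) dt.
Integrating by parts three times (tabular method), an antiderivative of (2*t**3) sin(5*pi*t/4) is -8*t**3*cos(5*pi*t/4)/(5*pi) + 96*t**2*sin(5*pi*t/4)/(25*pi**2) + 768*t*cos(5*pi*t/4)/(125*pi**3) - 3072*sin(5*pi*t/4)/(625*pi**4); evaluating from 0 to 4: ∫_{0}^{4} (2*t**3) sin(5*pi*t/4) dt = (512*(-6 + 25*pi**2)/(125*pi**3)) - (0) = 512*(-6 + 25*pi**2)/(125*pi**3).
Hence b_5 = (1/2)·(512*(-6 + 25*pi**2)/(125*pi**3)) = 256*(-6 + 25*pi**2)/(125*pi**3).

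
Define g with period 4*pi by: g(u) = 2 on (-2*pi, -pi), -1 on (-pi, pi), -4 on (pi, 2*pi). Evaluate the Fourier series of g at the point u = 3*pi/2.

g is continuous at u = 3*pi/2 with value -4, so the series converges to -4 there.

-4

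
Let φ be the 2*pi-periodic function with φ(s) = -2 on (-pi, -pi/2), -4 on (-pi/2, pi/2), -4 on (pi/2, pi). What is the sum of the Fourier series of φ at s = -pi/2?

-3

At s = -pi/2 the one-sided limits are φ(-pi/2^-) = -2 and φ(-pi/2^+) = -4.
By Dirichlet's theorem the series converges to their average, [(-2) + (-4)]/2 = -3.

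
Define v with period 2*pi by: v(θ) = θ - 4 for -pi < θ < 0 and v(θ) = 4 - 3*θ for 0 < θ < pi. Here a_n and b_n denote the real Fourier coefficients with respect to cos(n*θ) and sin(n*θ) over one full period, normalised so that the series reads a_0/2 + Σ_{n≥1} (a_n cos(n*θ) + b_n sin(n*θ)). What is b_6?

1/3

b_6 = 1/pi ∫_{-pi}^{pi} v(θ) sin(6*θ) dθ.
Split the integral at the breakpoints.
Integrating by parts (boundary term plus one more integral), an antiderivative of (θ - 4) sin(6*θ) is -θ*cos(6*θ)/6 + sin(6*θ)/36 + 2*cos(6*θ)/3; evaluating from -pi to 0: ∫_{-pi}^{0} (θ - 4) sin(6*θ) dθ = (2/3) - (pi/6 + 2/3) = -pi/6.
Integrating by parts (boundary term plus one more integral), an antiderivative of (4 - 3*θ) sin(6*θ) is θ*cos(6*θ)/2 - sin(6*θ)/12 - 2*cos(6*θ)/3; evaluating from 0 to pi: ∫_{0}^{pi} (4 - 3*θ) sin(6*θ) dθ = (-2/3 + pi/2) - (-2/3) = pi/2.
Summing the pieces and multiplying by (1/pi) gives b_6 = 1/3.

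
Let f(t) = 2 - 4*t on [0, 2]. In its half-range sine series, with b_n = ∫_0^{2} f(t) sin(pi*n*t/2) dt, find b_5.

b_5 = ∫_0^{2} (2 - 4*t) sin(5*pi*t/2) dt.
Integrating by parts (boundary term plus one more integral), an antiderivative of (2 - 4*t) sin(5*pi*t/2) is 8*t*cos(5*pi*t/2)/(5*pi) - 16*sin(5*pi*t/2)/(25*pi**2) - 4*cos(5*pi*t/2)/(5*pi); evaluating from 0 to 2: ∫_{0}^{2} (2 - 4*t) sin(5*pi*t/2) dt = (-12/(5*pi)) - (-4/(5*pi)) = -8/(5*pi).
Hence b_5 = -8/(5*pi).

-8/(5*pi)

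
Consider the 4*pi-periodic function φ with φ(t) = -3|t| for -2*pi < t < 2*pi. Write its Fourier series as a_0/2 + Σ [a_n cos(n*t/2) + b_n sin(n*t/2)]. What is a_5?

a_5 = (1/(2*pi)) ∫_{-2*pi}^{2*pi} φ(t) cos(5*t/2) dt.
φ is even and cos(5*t/2) is even, so the integrand is even and a_5 = 1/pi ∫_0^{2*pi} φ(t) cos(5*t/2) dt.
Integrating by parts (boundary term plus one more integral), an antiderivative of (-3*t) cos(5*t/2) is -6*t*sin(5*t/2)/5 - 12*cos(5*t/2)/25; evaluating from 0 to 2*pi: ∫_{0}^{2*pi} (-3*t) cos(5*t/2) dt = (12/25) - (-12/25) = 24/25.
Hence a_5 = (1/pi)·(24/25) = 24/(25*pi).

24/(25*pi)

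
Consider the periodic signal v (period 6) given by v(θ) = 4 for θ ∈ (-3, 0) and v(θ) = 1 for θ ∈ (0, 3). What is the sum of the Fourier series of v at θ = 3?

θ = 3 differs from θ = -3 by 1 full period(s), and the series is 6-periodic.
At θ = -3 the one-sided limits are v(-3^-) = 1 and v(-3^+) = 4.
By Dirichlet's theorem the series converges to their average, [(1) + (4)]/2 = 5/2.

5/2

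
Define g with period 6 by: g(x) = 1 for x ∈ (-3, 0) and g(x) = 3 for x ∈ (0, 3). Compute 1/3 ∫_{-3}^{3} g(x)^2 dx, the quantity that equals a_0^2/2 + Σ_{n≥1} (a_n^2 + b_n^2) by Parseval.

10

1/3 ∫_{-3}^{3} g(x)^2 dx = 1/3 · (30) = 10.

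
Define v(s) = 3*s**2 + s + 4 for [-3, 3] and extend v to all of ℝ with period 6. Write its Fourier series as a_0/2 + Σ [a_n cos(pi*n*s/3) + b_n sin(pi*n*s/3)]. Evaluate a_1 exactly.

-108/pi**2

a_1 = 1/3 ∫_{-3}^{3} v(s) cos(pi*s/3) ds.
Integrating by parts twice (tabular method), an antiderivative of (3*s**2 + s + 4) cos(pi*s/3) is 9*s**2*sin(pi*s/3)/pi + 3*s*sin(pi*s/3)/pi + 54*s*cos(pi*s/3)/pi**2 - 162*sin(pi*s/3)/pi**3 + 12*sin(pi*s/3)/pi + 9*cos(pi*s/3)/pi**2; evaluating from -3 to 3: ∫_{-3}^{3} (3*s**2 + s + 4) cos(pi*s/3) ds = (-171/pi**2) - (153/pi**2) = -324/pi**2.
Hence a_1 = (1/3)·(-324/pi**2) = -108/pi**2.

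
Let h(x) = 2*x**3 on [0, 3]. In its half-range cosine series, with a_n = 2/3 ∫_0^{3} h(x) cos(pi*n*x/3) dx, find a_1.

324*(4 - pi**2)/pi**4

a_1 = 2/3 ∫_0^{3} (2*x**3) cos(pi*x/3) dx.
Integrating by parts three times (tabular method), an antiderivative of (2*x**3) cos(pi*x/3) is 6*x**3*sin(pi*x/3)/pi + 54*x**2*cos(pi*x/3)/pi**2 - 324*x*sin(pi*x/3)/pi**3 - 972*cos(pi*x/3)/pi**4; evaluating from 0 to 3: ∫_{0}^{3} (2*x**3) cos(pi*x/3) dx = (486*(2 - pi**2)/pi**4) - (-972/pi**4) = 486*(4 - pi**2)/pi**4.
Hence a_1 = (2/3)·(486*(4 - pi**2)/pi**4) = 324*(4 - pi**2)/pi**4.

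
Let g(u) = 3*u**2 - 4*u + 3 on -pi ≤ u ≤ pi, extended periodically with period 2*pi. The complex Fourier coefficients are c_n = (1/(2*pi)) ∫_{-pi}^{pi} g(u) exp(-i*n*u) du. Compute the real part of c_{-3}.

Since g is real-valued, Re(c_{-3}) = (1/(2*pi)) ∫_{-pi}^{pi} g(u) cos(-3*u) du = a_{3}/2.
Integrating by parts twice (tabular method), an antiderivative of (3*u**2 - 4*u + 3) cos(-3*u) is u**2*sin(3*u) - 4*u*sin(3*u)/3 + 2*u*cos(3*u)/3 + 7*sin(3*u)/9 - 4*cos(3*u)/9; evaluating from -pi to pi: ∫_{-pi}^{pi} (3*u**2 - 4*u + 3) cos(-3*u) du = (4/9 - 2*pi/3) - (4/9 + 2*pi/3) = -4*pi/3.
Hence Re(c_{-3}) = (1/(2*pi))·(-4*pi/3) = -2/3.

-2/3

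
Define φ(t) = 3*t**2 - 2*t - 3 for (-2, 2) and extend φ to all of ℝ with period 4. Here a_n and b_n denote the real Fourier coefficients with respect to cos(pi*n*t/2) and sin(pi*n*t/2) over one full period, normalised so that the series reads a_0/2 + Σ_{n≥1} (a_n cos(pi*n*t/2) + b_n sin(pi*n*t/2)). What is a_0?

2

a_0 = 1/2 ∫_{-2}^{2} φ(t) dt = 1/2 · (4) = 2.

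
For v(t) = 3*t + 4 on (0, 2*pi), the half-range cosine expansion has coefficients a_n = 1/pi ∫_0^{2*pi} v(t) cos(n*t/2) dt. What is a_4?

a_4 = 1/pi ∫_0^{2*pi} (3*t + 4) cos(2*t) dt.
Integrating by parts (boundary term plus one more integral), an antiderivative of (3*t + 4) cos(2*t) is 3*t*sin(2*t)/2 + 2*sin(2*t) + 3*cos(2*t)/4; evaluating from 0 to 2*pi: ∫_{0}^{2*pi} (3*t + 4) cos(2*t) dt = (3/4) - (3/4) = 0.
Hence a_4 = (1/pi)·(0) = 0.

0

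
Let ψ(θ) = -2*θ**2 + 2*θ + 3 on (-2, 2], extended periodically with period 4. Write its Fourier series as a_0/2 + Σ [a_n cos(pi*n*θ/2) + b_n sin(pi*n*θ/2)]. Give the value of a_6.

-8/(9*pi**2)

a_6 = 1/2 ∫_{-2}^{2} ψ(θ) cos(3*pi*θ) dθ.
Integrating by parts twice (tabular method), an antiderivative of (-2*θ**2 + 2*θ + 3) cos(3*pi*θ) is -2*θ**2*sin(3*pi*θ)/(3*pi) + 2*θ*sin(3*pi*θ)/(3*pi) - 4*θ*cos(3*pi*θ)/(9*pi**2) + 4*sin(3*pi*θ)/(27*pi**3) + sin(3*pi*θ)/pi + 2*cos(3*pi*θ)/(9*pi**2); evaluating from -2 to 2: ∫_{-2}^{2} (-2*θ**2 + 2*θ + 3) cos(3*pi*θ) dθ = (-2/(3*pi**2)) - (10/(9*pi**2)) = -16/(9*pi**2).
Hence a_6 = (1/2)·(-16/(9*pi**2)) = -8/(9*pi**2).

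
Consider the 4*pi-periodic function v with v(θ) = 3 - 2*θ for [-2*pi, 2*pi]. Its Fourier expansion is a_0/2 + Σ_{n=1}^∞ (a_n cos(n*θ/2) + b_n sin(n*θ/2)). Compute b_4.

b_4 = (1/(2*pi)) ∫_{-2*pi}^{2*pi} v(θ) sin(2*θ) dθ.
Integrating by parts (boundary term plus one more integral), an antiderivative of (3 - 2*θ) sin(2*θ) is θ*cos(2*θ) - sin(2*θ)/2 - 3*cos(2*θ)/2; evaluating from -2*pi to 2*pi: ∫_{-2*pi}^{2*pi} (3 - 2*θ) sin(2*θ) dθ = (-3/2 + 2*pi) - (-2*pi - 3/2) = 4*pi.
Hence b_4 = (1/(2*pi))·(4*pi) = 2.

2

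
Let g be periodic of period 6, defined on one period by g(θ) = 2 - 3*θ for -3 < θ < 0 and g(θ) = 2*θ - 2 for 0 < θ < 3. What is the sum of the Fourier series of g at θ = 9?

θ = 9 differs from θ = -3 by 2 full period(s), and the series is 6-periodic.
At θ = -3 the one-sided limits are g(-3^-) = 4 and g(-3^+) = 11.
By Dirichlet's theorem the series converges to their average, [(4) + (11)]/2 = 15/2.

15/2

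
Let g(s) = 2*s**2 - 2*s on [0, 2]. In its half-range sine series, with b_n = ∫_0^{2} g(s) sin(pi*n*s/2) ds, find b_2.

b_2 = ∫_0^{2} (2*s**2 - 2*s) sin(pi*s) ds.
Integrating by parts twice (tabular method), an antiderivative of (2*s**2 - 2*s) sin(pi*s) is -2*s**2*cos(pi*s)/pi + 4*s*sin(pi*s)/pi**2 + 2*s*cos(pi*s)/pi - 2*sin(pi*s)/pi**2 + 4*cos(pi*s)/pi**3; evaluating from 0 to 2: ∫_{0}^{2} (2*s**2 - 2*s) sin(pi*s) ds = (-4/pi + 4/pi**3) - (4/pi**3) = -4/pi.
Hence b_2 = -4/pi.

-4/pi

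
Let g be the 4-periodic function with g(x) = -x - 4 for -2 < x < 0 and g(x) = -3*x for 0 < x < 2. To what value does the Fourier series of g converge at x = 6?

-4

x = 6 differs from x = 2 by 1 full period(s), and the series is 4-periodic.
At x = 2 the one-sided limits are g(2^-) = -6 and g(2^+) = -2.
By Dirichlet's theorem the series converges to their average, [(-6) + (-2)]/2 = -4.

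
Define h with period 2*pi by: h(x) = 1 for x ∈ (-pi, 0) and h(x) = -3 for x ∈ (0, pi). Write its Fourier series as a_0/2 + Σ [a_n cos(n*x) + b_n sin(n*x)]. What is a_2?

0

a_2 = 1/pi ∫_{-pi}^{pi} h(x) cos(2*x) dx.
Split the integral at the breakpoints.
Directly, an antiderivative of (1) cos(2*x) is sin(2*x)/2; evaluating from -pi to 0: ∫_{-pi}^{0} (1) cos(2*x) dx = (0) - (0) = 0.
Directly, an antiderivative of (-3) cos(2*x) is -3*sin(2*x)/2; evaluating from 0 to pi: ∫_{0}^{pi} (-3) cos(2*x) dx = (0) - (0) = 0.
Summing the pieces and multiplying by (1/pi) gives a_2 = 0.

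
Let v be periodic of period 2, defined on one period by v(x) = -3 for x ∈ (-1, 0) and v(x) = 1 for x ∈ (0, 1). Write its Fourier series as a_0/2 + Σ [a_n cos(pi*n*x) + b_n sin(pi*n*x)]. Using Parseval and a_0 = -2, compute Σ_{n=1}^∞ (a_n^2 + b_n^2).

Parseval: a_0^2/2 + Σ_{n≥1} (a_n^2+b_n^2) = ∫_{-1}^{1} v(x)^2 dx = 10.
Subtract a_0^2/2 = 2: Σ (a_n^2+b_n^2) = 8.

8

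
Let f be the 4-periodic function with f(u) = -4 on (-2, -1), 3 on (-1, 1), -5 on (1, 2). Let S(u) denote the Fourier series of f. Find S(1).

At u = 1 the one-sided limits are f(1^-) = 3 and f(1^+) = -5.
By Dirichlet's theorem the series converges to their average, [(3) + (-5)]/2 = -1.

-1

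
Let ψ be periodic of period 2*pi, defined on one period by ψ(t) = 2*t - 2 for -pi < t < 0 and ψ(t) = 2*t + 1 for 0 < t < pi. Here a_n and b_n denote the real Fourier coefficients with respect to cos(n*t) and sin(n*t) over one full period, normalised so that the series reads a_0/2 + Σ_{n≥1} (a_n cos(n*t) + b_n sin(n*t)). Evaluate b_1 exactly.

b_1 = 1/pi ∫_{-pi}^{pi} ψ(t) sin(t) dt.
Split the integral at the breakpoints.
Integrating by parts (boundary term plus one more integral), an antiderivative of (2*t - 2) sin(t) is -2*t*cos(t) + 2*sin(t) + 2*cos(t); evaluating from -pi to 0: ∫_{-pi}^{0} (2*t - 2) sin(t) dt = (2) - (-2*pi - 2) = 4 + 2*pi.
Integrating by parts (boundary term plus one more integral), an antiderivative of (2*t + 1) sin(t) is -2*t*cos(t) + 2*sin(t) - cos(t); evaluating from 0 to pi: ∫_{0}^{pi} (2*t + 1) sin(t) dt = (1 + 2*pi) - (-1) = 2 + 2*pi.
Summing the pieces and multiplying by (1/pi) gives b_1 = 6/pi + 4.

6/pi + 4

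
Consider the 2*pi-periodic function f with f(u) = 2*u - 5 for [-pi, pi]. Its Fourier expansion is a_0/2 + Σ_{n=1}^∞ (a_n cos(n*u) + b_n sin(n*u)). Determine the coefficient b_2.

-2

b_2 = 1/pi ∫_{-pi}^{pi} f(u) sin(2*u) du.
Integrating by parts (boundary term plus one more integral), an antiderivative of (2*u - 5) sin(2*u) is -u*cos(2*u) + sin(2*u)/2 + 5*cos(2*u)/2; evaluating from -pi to pi: ∫_{-pi}^{pi} (2*u - 5) sin(2*u) du = (5/2 - pi) - (5/2 + pi) = -2*pi.
Hence b_2 = (1/pi)·(-2*pi) = -2.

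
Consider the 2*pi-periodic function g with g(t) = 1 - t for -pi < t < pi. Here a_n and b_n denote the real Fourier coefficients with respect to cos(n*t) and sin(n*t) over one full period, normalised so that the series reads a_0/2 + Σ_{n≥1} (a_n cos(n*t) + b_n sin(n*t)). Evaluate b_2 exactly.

1

b_2 = 1/pi ∫_{-pi}^{pi} g(t) sin(2*t) dt.
Integrating by parts (boundary term plus one more integral), an antiderivative of (1 - t) sin(2*t) is t*cos(2*t)/2 - sin(2*t)/4 - cos(2*t)/2; evaluating from -pi to pi: ∫_{-pi}^{pi} (1 - t) sin(2*t) dt = (-1/2 + pi/2) - (-pi/2 - 1/2) = pi.
Hence b_2 = (1/pi)·(pi) = 1.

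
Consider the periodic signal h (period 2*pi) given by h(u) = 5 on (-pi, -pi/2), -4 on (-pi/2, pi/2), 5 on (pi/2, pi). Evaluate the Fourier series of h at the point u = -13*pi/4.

5

u = -13*pi/4 differs from u = 3*pi/4 by -2 full period(s), and the series is 2*pi-periodic.
h is continuous at u = 3*pi/4 with value 5, so the series converges to 5 there.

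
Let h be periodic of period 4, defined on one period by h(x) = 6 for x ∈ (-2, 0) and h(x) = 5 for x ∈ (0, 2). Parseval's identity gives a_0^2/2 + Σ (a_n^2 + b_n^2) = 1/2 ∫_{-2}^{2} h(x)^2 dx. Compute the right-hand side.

61

1/2 ∫_{-2}^{2} h(x)^2 dx = 1/2 · (122) = 61.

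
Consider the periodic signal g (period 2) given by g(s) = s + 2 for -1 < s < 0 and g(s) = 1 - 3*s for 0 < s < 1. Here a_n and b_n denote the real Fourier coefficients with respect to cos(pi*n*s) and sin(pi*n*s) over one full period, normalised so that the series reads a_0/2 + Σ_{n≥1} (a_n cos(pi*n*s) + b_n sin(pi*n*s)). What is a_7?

a_7 = ∫_{-1}^{1} g(s) cos(7*pi*s) ds.
Split the integral at the breakpoints.
Integrating by parts (boundary term plus one more integral), an antiderivative of (s + 2) cos(7*pi*s) is s*sin(7*pi*s)/(7*pi) + 2*sin(7*pi*s)/(7*pi) + cos(7*pi*s)/(49*pi**2); evaluating from -1 to 0: ∫_{-1}^{0} (s + 2) cos(7*pi*s) ds = (1/(49*pi**2)) - (-1/(49*pi**2)) = 2/(49*pi**2).
Integrating by parts (boundary term plus one more integral), an antiderivative of (1 - 3*s) cos(7*pi*s) is -3*s*sin(7*pi*s)/(7*pi) + sin(7*pi*s)/(7*pi) - 3*cos(7*pi*s)/(49*pi**2); evaluating from 0 to 1: ∫_{0}^{1} (1 - 3*s) cos(7*pi*s) ds = (3/(49*pi**2)) - (-3/(49*pi**2)) = 6/(49*pi**2).
Summing the pieces gives a_7 = 8/(49*pi**2).

8/(49*pi**2)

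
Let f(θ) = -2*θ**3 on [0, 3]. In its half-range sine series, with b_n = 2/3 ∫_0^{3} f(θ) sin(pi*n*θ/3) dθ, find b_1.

-108/pi + 648/pi**3

b_1 = 2/3 ∫_0^{3} (-2*θ**3) sin(pi*θ/3) dθ.
Integrating by parts three times (tabular method), an antiderivative of (-2*θ**3) sin(pi*θ/3) is 6*θ**3*cos(pi*θ/3)/pi - 54*θ**2*sin(pi*θ/3)/pi**2 - 324*θ*cos(pi*θ/3)/pi**3 + 972*sin(pi*θ/3)/pi**4; evaluating from 0 to 3: ∫_{0}^{3} (-2*θ**3) sin(pi*θ/3) dθ = (-162/pi + 972/pi**3) - (0) = -162/pi + 972/pi**3.
Hence b_1 = (2/3)·(-162/pi + 972/pi**3) = -108/pi + 648/pi**3.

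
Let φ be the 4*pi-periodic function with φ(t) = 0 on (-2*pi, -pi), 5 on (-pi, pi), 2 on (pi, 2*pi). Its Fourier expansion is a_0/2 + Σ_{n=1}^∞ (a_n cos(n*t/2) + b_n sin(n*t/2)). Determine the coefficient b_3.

b_3 = (1/(2*pi)) ∫_{-2*pi}^{2*pi} φ(t) sin(3*t/2) dt.
Split the integral at the breakpoints.
∫_{-2*pi}^{-pi} (0) sin(3*t/2) dt = 0.
Directly, an antiderivative of (5) sin(3*t/2) is -10*cos(3*t/2)/3; evaluating from -pi to pi: ∫_{-pi}^{pi} (5) sin(3*t/2) dt = (0) - (0) = 0.
Directly, an antiderivative of (2) sin(3*t/2) is -4*cos(3*t/2)/3; evaluating from pi to 2*pi: ∫_{pi}^{2*pi} (2) sin(3*t/2) dt = (4/3) - (0) = 4/3.
Summing the pieces and multiplying by (1/(2*pi)) gives b_3 = 2/(3*pi).

2/(3*pi)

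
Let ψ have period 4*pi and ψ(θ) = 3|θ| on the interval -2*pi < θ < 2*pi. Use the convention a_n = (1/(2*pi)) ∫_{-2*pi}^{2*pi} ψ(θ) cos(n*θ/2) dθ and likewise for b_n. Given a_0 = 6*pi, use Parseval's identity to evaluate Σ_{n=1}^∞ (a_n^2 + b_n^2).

6*pi**2

Parseval: a_0^2/2 + Σ_{n≥1} (a_n^2+b_n^2) = (1/(2*pi)) ∫_{-2*pi}^{2*pi} ψ(θ)^2 dθ = 24*pi**2.
Subtract a_0^2/2 = 18*pi**2: Σ (a_n^2+b_n^2) = 6*pi**2.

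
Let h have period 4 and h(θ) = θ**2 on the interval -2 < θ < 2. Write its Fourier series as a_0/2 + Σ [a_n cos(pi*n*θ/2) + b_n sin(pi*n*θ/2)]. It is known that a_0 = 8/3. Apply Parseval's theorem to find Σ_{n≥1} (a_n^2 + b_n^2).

Parseval: a_0^2/2 + Σ_{n≥1} (a_n^2+b_n^2) = 1/2 ∫_{-2}^{2} h(θ)^2 dθ = 32/5.
Subtract a_0^2/2 = 32/9: Σ (a_n^2+b_n^2) = 128/45.

128/45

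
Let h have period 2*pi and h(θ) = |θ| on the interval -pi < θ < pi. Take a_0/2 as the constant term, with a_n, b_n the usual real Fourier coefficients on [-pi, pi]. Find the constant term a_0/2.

a_0 = 1/pi ∫_{-pi}^{pi} h(θ) dθ = 1/pi · (pi**2) = pi.
So the constant term a_0/2 = pi/2.

pi/2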